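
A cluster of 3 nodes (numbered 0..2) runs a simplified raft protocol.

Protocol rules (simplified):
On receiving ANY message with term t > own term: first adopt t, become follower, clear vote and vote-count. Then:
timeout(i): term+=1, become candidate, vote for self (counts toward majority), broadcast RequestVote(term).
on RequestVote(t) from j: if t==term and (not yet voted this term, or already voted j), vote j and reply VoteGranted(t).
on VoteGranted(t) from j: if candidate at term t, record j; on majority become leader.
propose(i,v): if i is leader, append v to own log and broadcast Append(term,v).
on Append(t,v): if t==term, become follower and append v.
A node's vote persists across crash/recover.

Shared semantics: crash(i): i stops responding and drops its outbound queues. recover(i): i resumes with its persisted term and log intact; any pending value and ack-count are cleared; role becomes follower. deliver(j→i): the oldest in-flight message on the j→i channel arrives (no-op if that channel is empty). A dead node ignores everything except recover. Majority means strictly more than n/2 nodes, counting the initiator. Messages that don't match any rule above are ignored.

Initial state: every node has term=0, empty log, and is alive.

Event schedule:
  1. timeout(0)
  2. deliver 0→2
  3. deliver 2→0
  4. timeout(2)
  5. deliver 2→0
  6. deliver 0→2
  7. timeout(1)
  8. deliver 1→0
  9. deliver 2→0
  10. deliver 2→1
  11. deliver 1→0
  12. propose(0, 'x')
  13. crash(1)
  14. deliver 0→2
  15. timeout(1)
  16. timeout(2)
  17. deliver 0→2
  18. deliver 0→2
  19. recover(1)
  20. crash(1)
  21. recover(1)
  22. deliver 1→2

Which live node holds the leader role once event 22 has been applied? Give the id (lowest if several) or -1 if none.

[1] timeout(0) → N0(cand t1 [-])
[2] deliver 0→2 → N2(foll t1 [-])
[3] deliver 2→0 → N0(lead t1 [-])
[4] timeout(2) → N2(cand t2 [-])
[5] deliver 2→0 → N0(foll t2 [-])
[6] deliver 0→2 → N2(lead t2 [-])
[7] timeout(1) → N1(cand t1 [-])
[8] deliver 1→0 → ∅
[9] deliver 2→0 → ∅
[10] deliver 2→1 → N1(foll t2 [-])
[11] deliver 1→0 → ∅
[12] propose(0,'x') → ∅
[13] crash(1) → N1(✗foll t2 [-])
[14] deliver 0→2 → ∅
[15] timeout(1) → ∅
[16] timeout(2) → N2(cand t3 [-])
[17] deliver 0→2 → ∅
[18] deliver 0→2 → ∅
[19] recover(1) → N1(foll t2 [-])
[20] crash(1) → N1(✗foll t2 [-])
[21] recover(1) → N1(foll t2 [-])
[22] deliver 1→2 → ∅

-1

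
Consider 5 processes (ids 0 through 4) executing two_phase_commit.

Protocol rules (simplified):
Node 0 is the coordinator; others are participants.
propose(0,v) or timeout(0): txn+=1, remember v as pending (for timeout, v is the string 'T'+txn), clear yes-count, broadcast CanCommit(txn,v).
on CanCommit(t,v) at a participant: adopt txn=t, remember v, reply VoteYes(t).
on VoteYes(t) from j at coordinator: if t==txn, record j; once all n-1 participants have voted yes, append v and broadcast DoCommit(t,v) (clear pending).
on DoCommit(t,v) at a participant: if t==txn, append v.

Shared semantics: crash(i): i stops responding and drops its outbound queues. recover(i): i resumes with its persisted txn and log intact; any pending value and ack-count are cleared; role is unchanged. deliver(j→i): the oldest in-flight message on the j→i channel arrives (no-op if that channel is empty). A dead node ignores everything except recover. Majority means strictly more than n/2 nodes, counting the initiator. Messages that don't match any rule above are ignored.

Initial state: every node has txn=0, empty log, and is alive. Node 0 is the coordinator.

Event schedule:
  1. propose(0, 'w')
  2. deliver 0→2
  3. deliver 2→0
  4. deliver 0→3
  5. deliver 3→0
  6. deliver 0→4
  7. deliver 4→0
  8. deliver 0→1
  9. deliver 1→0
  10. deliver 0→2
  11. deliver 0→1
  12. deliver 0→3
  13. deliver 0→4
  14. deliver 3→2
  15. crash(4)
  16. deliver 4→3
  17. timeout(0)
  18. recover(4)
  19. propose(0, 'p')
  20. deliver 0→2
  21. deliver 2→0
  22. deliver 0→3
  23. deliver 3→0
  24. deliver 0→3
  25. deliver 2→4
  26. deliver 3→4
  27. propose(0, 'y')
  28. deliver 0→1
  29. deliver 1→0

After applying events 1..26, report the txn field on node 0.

e1 propose(0,'w'): 0[coor,t=1,-]
e2 deliver 0→2: 2[part,t=1,-]
e3 deliver 2→0: ·
e4 deliver 0→3: 3[part,t=1,-]
e5 deliver 3→0: ·
e6 deliver 0→4: 4[part,t=1,-]
e7 deliver 4→0: ·
e8 deliver 0→1: 1[part,t=1,-]
e9 deliver 1→0: 0[coor,t=1,w]
e10 deliver 0→2: 2[part,t=1,w]
e11 deliver 0→1: 1[part,t=1,w]
e12 deliver 0→3: 3[part,t=1,w]
e13 deliver 0→4: 4[part,t=1,w]
e14 deliver 3→2: ·
e15 crash(4): 4[✗part,t=1,w]
e16 deliver 4→3: ·
e17 timeout(0): 0[coor,t=2,w]
e18 recover(4): 4[part,t=1,w]
e19 propose(0,'p'): 0[coor,t=3,w]
e20 deliver 0→2: 2[part,t=2,w]
e21 deliver 2→0: ·
e22 deliver 0→3: 3[part,t=2,w]
e23 deliver 3→0: ·
e24 deliver 0→3: 3[part,t=3,w]
e25 deliver 2→4: ·
e26 deliver 3→4: ·

3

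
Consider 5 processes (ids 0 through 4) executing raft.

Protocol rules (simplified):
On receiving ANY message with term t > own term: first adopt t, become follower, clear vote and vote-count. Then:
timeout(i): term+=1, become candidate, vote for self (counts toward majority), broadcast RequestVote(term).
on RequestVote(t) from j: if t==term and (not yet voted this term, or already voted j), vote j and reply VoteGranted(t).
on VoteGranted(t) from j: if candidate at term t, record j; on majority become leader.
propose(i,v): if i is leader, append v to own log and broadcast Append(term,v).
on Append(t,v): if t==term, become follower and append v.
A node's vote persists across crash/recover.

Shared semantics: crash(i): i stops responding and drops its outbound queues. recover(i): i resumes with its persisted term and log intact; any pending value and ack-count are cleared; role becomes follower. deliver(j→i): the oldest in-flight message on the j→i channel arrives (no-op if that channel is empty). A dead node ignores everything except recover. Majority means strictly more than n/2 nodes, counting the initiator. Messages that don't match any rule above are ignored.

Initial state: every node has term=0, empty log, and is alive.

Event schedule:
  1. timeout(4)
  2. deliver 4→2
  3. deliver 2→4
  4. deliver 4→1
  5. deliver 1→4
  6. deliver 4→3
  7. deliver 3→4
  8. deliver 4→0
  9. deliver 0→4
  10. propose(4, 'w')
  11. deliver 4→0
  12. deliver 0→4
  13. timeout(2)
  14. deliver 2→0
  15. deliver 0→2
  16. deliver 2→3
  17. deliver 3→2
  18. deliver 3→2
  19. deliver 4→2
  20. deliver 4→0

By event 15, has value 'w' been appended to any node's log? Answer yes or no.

after 1 — timeout(4): n4:cand/t1/[-]
after 2 — deliver 4→2: n2:foll/t1/[-]
after 3 — deliver 2→4: ·
after 4 — deliver 4→1: n1:foll/t1/[-]
after 5 — deliver 1→4: n4:lead/t1/[-]
after 6 — deliver 4→3: n3:foll/t1/[-]
after 7 — deliver 3→4: ·
after 8 — deliver 4→0: n0:foll/t1/[-]
after 9 — deliver 0→4: ·
after 10 — propose(4,'w'): n4:lead/t1/[w]
after 11 — deliver 4→0: n0:foll/t1/[w]
after 12 — deliver 0→4: ·
after 13 — timeout(2): n2:cand/t2/[-]
after 14 — deliver 2→0: n0:foll/t2/[w]
after 15 — deliver 0→2: ·

yes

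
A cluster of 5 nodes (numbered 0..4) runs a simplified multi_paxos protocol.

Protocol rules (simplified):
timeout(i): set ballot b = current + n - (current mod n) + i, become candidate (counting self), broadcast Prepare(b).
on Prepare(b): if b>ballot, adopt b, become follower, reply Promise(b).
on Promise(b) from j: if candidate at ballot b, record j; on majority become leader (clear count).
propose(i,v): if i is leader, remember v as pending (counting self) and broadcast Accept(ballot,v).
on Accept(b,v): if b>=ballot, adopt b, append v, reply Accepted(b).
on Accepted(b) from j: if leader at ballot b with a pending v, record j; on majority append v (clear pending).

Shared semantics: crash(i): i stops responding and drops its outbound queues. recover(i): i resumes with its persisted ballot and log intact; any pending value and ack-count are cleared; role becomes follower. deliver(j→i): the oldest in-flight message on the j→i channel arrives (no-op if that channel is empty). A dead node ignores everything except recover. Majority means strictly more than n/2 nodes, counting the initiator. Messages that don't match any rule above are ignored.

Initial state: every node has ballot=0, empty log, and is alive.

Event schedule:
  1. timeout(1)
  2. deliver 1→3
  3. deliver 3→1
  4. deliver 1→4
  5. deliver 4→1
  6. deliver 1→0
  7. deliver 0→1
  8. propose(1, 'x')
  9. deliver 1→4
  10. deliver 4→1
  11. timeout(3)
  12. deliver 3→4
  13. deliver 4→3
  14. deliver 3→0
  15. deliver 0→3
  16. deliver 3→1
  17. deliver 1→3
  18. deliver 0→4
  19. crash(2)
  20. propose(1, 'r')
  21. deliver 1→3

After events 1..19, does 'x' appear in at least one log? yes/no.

yes

[1] timeout(1) → N1(cand b6 [-])
[2] deliver 1→3 → N3(foll b6 [-])
[3] deliver 3→1 → ∅
[4] deliver 1→4 → N4(foll b6 [-])
[5] deliver 4→1 → N1(lead b6 [-])
[6] deliver 1→0 → N0(foll b6 [-])
[7] deliver 0→1 → ∅
[8] propose(1,'x') → ∅
[9] deliver 1→4 → N4(foll b6 [x])
[10] deliver 4→1 → ∅
[11] timeout(3) → N3(cand b13 [-])
[12] deliver 3→4 → N4(foll b13 [x])
[13] deliver 4→3 → ∅
[14] deliver 3→0 → N0(foll b13 [-])
[15] deliver 0→3 → N3(lead b13 [-])
[16] deliver 3→1 → N1(foll b13 [-])
[17] deliver 1→3 → ∅
[18] deliver 0→4 → ∅
[19] crash(2) → N2(✗foll b0 [-])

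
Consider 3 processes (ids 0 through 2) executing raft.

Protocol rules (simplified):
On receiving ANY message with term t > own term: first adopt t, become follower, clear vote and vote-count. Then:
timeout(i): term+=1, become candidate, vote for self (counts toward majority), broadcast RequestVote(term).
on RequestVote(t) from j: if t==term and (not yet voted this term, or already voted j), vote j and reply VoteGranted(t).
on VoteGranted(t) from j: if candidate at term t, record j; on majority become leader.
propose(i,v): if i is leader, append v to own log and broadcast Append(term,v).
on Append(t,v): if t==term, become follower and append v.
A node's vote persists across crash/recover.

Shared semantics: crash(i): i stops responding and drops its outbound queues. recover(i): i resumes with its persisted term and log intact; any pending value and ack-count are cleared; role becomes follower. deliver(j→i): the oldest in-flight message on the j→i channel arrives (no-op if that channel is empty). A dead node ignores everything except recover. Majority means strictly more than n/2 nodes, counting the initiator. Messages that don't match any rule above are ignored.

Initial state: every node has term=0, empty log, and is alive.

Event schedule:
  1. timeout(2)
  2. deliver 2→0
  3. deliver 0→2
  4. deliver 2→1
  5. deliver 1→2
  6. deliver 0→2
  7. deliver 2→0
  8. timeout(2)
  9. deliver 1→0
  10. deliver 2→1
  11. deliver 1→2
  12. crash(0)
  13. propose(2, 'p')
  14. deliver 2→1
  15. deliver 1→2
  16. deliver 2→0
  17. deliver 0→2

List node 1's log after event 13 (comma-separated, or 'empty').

empty

[1] timeout(2) → N2(cand t1 [-])
[2] deliver 2→0 → N0(foll t1 [-])
[3] deliver 0→2 → N2(lead t1 [-])
[4] deliver 2→1 → N1(foll t1 [-])
[5] deliver 1→2 → ∅
[6] deliver 0→2 → ∅
[7] deliver 2→0 → ∅
[8] timeout(2) → N2(cand t2 [-])
[9] deliver 1→0 → ∅
[10] deliver 2→1 → N1(foll t2 [-])
[11] deliver 1→2 → N2(lead t2 [-])
[12] crash(0) → N0(✗foll t1 [-])
[13] propose(2,'p') → N2(lead t2 [p])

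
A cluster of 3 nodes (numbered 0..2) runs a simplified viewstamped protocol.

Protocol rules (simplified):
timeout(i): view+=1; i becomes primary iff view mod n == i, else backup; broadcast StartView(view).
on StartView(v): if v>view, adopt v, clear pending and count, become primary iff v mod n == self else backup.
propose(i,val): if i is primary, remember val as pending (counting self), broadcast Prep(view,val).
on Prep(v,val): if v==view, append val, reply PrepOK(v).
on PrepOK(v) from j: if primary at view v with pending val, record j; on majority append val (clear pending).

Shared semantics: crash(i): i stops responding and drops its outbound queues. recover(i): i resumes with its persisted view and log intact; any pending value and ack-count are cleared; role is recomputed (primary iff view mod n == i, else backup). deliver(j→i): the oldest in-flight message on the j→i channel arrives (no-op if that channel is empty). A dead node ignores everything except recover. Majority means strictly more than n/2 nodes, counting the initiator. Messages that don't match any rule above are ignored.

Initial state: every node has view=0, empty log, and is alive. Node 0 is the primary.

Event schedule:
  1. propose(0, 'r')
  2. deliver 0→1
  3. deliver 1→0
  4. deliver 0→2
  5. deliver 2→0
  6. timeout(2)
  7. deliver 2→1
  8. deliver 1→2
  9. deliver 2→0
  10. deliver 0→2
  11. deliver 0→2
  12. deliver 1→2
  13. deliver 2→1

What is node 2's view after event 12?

step 1 propose(0,'r'): —
step 2 deliver 0→1: 1={back,v=0,log=r}
step 3 deliver 1→0: 0={prim,v=0,log=r}
step 4 deliver 0→2: 2={back,v=0,log=r}
step 5 deliver 2→0: —
step 6 timeout(2): 2={back,v=1,log=r}
step 7 deliver 2→1: 1={prim,v=1,log=r}
step 8 deliver 1→2: —
step 9 deliver 2→0: 0={back,v=1,log=r}
step 10 deliver 0→2: —
step 11 deliver 0→2: —
step 12 deliver 1→2: —

1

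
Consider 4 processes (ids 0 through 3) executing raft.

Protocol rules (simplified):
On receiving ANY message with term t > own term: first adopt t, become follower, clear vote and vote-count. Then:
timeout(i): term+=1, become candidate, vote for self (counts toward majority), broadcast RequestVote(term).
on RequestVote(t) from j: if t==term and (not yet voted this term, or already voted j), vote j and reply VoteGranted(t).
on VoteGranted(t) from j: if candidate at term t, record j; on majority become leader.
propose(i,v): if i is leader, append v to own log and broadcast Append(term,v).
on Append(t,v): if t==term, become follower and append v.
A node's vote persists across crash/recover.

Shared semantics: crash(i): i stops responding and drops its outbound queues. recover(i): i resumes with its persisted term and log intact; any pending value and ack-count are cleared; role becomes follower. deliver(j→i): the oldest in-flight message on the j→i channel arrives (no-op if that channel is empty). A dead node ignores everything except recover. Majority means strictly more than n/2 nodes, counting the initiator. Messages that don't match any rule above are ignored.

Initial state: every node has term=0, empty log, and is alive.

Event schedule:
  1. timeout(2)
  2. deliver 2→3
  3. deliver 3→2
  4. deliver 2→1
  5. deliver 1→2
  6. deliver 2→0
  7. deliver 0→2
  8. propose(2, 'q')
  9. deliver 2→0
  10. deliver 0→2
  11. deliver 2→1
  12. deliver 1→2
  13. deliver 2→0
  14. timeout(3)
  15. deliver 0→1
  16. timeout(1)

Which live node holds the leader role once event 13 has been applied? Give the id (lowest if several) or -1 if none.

2

[1] timeout(2) → N2(cand t1 [-])
[2] deliver 2→3 → N3(foll t1 [-])
[3] deliver 3→2 → ∅
[4] deliver 2→1 → N1(foll t1 [-])
[5] deliver 1→2 → N2(lead t1 [-])
[6] deliver 2→0 → N0(foll t1 [-])
[7] deliver 0→2 → ∅
[8] propose(2,'q') → N2(lead t1 [q])
[9] deliver 2→0 → N0(foll t1 [q])
[10] deliver 0→2 → ∅
[11] deliver 2→1 → N1(foll t1 [q])
[12] deliver 1→2 → ∅
[13] deliver 2→0 → ∅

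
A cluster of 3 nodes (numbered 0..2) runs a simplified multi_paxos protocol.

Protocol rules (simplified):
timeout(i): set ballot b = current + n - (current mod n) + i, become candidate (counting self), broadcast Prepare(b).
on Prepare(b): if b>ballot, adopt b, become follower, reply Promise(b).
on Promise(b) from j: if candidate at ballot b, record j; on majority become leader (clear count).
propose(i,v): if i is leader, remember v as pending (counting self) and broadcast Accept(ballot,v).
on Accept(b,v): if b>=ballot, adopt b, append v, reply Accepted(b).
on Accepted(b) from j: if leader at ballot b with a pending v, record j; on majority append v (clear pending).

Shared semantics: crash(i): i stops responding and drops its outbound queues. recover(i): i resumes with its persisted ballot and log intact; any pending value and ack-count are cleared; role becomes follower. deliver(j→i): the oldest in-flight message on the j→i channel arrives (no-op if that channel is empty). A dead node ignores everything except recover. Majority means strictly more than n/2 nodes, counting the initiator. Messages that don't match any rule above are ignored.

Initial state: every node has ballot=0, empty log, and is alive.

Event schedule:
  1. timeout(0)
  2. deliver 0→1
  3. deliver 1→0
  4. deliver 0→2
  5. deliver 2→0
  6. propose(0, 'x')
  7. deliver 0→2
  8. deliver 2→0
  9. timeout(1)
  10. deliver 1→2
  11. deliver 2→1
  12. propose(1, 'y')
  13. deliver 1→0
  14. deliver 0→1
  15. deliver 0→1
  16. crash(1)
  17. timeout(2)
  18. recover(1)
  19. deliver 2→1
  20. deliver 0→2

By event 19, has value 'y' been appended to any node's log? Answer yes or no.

no

e1 timeout(0): 0[cand,b=3,-]
e2 deliver 0→1: 1[foll,b=3,-]
e3 deliver 1→0: 0[lead,b=3,-]
e4 deliver 0→2: 2[foll,b=3,-]
e5 deliver 2→0: ·
e6 propose(0,'x'): ·
e7 deliver 0→2: 2[foll,b=3,x]
e8 deliver 2→0: 0[lead,b=3,x]
e9 timeout(1): 1[cand,b=7,-]
e10 deliver 1→2: 2[foll,b=7,x]
e11 deliver 2→1: 1[lead,b=7,-]
e12 propose(1,'y'): ·
e13 deliver 1→0: 0[foll,b=7,x]
e14 deliver 0→1: ·
e15 deliver 0→1: ·
e16 crash(1): 1[✗lead,b=7,-]
e17 timeout(2): 2[cand,b=11,x]
e18 recover(1): 1[foll,b=7,-]
e19 deliver 2→1: 1[foll,b=11,-]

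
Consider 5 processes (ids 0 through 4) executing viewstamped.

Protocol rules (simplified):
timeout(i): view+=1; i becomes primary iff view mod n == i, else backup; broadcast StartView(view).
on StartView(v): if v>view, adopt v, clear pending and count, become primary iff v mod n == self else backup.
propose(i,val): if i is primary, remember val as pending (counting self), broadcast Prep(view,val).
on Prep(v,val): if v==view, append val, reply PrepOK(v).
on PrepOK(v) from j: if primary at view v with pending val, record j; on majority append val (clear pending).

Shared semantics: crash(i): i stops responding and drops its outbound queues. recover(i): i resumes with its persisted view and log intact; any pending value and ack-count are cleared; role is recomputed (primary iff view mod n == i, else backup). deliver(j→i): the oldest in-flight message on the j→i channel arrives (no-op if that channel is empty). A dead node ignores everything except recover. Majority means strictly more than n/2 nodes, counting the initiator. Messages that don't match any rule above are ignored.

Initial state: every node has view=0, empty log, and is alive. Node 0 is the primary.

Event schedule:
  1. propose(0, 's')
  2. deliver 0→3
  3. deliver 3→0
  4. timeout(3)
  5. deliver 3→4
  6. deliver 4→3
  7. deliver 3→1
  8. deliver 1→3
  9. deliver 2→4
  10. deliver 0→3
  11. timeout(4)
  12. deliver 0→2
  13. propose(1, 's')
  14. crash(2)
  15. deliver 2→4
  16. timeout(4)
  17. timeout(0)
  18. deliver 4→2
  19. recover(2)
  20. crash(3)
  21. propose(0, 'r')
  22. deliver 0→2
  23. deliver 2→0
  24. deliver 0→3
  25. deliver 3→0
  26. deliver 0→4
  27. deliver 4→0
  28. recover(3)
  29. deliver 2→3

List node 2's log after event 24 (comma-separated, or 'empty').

s

e1 propose(0,'s'): ·
e2 deliver 0→3: 3[back,v=0,s]
e3 deliver 3→0: ·
e4 timeout(3): 3[back,v=1,s]
e5 deliver 3→4: 4[back,v=1,-]
e6 deliver 4→3: ·
e7 deliver 3→1: 1[prim,v=1,-]
e8 deliver 1→3: ·
e9 deliver 2→4: ·
e10 deliver 0→3: ·
e11 timeout(4): 4[back,v=2,-]
e12 deliver 0→2: 2[back,v=0,s]
e13 propose(1,'s'): ·
e14 crash(2): 2[✗back,v=0,s]
e15 deliver 2→4: ·
e16 timeout(4): 4[back,v=3,-]
e17 timeout(0): 0[back,v=1,-]
e18 deliver 4→2: ·
e19 recover(2): 2[back,v=0,s]
e20 crash(3): 3[✗back,v=1,s]
e21 propose(0,'r'): ·
e22 deliver 0→2: 2[back,v=1,s]
e23 deliver 2→0: ·
e24 deliver 0→3: ·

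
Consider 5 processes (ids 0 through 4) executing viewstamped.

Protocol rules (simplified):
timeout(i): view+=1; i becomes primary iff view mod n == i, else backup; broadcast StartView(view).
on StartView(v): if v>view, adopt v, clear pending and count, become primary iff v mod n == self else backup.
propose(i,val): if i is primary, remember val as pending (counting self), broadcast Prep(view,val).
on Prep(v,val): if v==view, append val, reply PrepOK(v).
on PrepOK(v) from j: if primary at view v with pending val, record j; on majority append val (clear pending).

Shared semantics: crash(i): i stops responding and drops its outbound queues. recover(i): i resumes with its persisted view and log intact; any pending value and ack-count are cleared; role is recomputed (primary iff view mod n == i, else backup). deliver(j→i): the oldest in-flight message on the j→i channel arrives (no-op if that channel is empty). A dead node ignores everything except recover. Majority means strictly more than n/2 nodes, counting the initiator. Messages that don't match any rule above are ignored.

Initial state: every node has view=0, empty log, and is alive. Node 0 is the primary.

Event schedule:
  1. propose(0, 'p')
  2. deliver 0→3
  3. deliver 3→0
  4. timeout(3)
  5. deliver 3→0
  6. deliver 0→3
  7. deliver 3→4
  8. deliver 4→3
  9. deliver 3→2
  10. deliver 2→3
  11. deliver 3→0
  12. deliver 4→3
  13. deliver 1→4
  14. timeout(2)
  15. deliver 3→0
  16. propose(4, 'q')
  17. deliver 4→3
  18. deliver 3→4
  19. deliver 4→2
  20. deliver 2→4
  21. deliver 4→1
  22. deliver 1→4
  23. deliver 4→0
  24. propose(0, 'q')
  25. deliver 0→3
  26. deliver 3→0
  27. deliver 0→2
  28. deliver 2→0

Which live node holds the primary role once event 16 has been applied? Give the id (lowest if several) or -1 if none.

step 1 propose(0,'p'): —
step 2 deliver 0→3: 3={back,v=0,log=p}
step 3 deliver 3→0: —
step 4 timeout(3): 3={back,v=1,log=p}
step 5 deliver 3→0: 0={back,v=1,log=-}
step 6 deliver 0→3: —
step 7 deliver 3→4: 4={back,v=1,log=-}
step 8 deliver 4→3: —
step 9 deliver 3→2: 2={back,v=1,log=-}
step 10 deliver 2→3: —
step 11 deliver 3→0: —
step 12 deliver 4→3: —
step 13 deliver 1→4: —
step 14 timeout(2): 2={prim,v=2,log=-}
step 15 deliver 3→0: —
step 16 propose(4,'q'): —

2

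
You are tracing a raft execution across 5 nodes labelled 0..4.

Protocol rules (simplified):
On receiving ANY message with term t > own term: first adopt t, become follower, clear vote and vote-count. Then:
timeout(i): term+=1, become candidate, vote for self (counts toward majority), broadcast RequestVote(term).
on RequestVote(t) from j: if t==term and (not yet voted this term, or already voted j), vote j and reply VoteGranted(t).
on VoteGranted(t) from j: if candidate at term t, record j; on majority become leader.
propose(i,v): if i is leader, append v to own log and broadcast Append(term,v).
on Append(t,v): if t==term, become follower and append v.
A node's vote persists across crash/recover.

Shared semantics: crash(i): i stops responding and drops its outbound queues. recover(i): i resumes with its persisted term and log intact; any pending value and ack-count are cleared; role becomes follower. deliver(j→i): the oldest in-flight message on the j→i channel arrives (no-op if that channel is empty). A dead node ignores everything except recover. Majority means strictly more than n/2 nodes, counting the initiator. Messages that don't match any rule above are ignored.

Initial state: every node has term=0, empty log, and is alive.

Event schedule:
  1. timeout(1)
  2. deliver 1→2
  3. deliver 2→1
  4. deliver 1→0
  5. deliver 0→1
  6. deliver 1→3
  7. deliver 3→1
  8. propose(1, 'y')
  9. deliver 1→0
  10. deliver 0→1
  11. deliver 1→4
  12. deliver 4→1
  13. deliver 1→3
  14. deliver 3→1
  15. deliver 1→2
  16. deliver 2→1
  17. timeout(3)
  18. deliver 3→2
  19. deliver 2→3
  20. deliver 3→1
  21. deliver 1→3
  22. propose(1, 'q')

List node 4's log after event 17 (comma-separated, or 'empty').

empty

e1 timeout(1): 1[cand,t=1,-]
e2 deliver 1→2: 2[foll,t=1,-]
e3 deliver 2→1: ·
e4 deliver 1→0: 0[foll,t=1,-]
e5 deliver 0→1: 1[lead,t=1,-]
e6 deliver 1→3: 3[foll,t=1,-]
e7 deliver 3→1: ·
e8 propose(1,'y'): 1[lead,t=1,y]
e9 deliver 1→0: 0[foll,t=1,y]
e10 deliver 0→1: ·
e11 deliver 1→4: 4[foll,t=1,-]
e12 deliver 4→1: ·
e13 deliver 1→3: 3[foll,t=1,y]
e14 deliver 3→1: ·
e15 deliver 1→2: 2[foll,t=1,y]
e16 deliver 2→1: ·
e17 timeout(3): 3[cand,t=2,y]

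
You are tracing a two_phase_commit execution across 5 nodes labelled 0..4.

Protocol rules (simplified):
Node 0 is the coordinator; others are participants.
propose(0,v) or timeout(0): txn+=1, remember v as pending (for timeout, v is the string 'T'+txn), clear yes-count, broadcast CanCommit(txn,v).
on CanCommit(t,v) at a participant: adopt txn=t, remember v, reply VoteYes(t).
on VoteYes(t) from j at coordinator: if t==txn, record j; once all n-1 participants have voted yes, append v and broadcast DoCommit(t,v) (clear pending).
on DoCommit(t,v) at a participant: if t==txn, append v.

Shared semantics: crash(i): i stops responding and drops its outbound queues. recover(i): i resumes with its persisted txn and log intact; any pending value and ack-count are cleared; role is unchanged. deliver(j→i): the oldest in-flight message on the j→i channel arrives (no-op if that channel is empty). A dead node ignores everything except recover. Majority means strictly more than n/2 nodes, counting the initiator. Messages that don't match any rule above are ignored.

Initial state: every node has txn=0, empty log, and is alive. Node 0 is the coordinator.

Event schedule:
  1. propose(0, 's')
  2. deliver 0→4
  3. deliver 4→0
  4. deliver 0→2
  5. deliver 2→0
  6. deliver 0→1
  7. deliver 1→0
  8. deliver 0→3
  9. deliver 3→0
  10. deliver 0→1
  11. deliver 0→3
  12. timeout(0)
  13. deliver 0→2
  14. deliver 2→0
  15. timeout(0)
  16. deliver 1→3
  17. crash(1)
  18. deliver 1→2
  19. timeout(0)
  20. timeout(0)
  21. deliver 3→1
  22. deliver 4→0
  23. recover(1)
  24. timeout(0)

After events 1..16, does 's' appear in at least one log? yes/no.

yes

[1] propose(0,'s') → N0(coor t1 [-])
[2] deliver 0→4 → N4(part t1 [-])
[3] deliver 4→0 → ∅
[4] deliver 0→2 → N2(part t1 [-])
[5] deliver 2→0 → ∅
[6] deliver 0→1 → N1(part t1 [-])
[7] deliver 1→0 → ∅
[8] deliver 0→3 → N3(part t1 [-])
[9] deliver 3→0 → N0(coor t1 [s])
[10] deliver 0→1 → N1(part t1 [s])
[11] deliver 0→3 → N3(part t1 [s])
[12] timeout(0) → N0(coor t2 [s])
[13] deliver 0→2 → N2(part t1 [s])
[14] deliver 2→0 → ∅
[15] timeout(0) → N0(coor t3 [s])
[16] deliver 1→3 → ∅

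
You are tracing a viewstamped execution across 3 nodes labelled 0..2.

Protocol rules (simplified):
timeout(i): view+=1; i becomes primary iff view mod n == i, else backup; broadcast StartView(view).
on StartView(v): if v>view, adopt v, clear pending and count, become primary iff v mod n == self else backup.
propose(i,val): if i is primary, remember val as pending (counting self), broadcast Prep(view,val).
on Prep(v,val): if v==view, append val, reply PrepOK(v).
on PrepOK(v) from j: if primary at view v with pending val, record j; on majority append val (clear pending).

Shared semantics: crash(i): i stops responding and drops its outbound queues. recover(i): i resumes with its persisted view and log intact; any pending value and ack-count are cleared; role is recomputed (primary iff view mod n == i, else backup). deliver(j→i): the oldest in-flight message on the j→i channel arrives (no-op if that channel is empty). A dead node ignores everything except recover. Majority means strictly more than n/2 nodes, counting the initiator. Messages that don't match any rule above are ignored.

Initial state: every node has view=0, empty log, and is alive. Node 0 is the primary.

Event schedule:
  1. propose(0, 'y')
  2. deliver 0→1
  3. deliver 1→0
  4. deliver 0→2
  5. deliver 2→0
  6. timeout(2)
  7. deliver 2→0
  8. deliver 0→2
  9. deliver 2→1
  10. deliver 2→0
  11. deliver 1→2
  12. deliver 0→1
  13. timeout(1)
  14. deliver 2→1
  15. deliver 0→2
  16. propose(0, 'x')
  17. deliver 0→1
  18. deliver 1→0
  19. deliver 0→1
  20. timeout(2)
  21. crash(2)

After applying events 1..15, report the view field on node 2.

1

e1 propose(0,'y'): ·
e2 deliver 0→1: 1[back,v=0,y]
e3 deliver 1→0: 0[prim,v=0,y]
e4 deliver 0→2: 2[back,v=0,y]
e5 deliver 2→0: ·
e6 timeout(2): 2[back,v=1,y]
e7 deliver 2→0: 0[back,v=1,y]
e8 deliver 0→2: ·
e9 deliver 2→1: 1[prim,v=1,y]
e10 deliver 2→0: ·
e11 deliver 1→2: ·
e12 deliver 0→1: ·
e13 timeout(1): 1[back,v=2,y]
e14 deliver 2→1: ·
e15 deliver 0→2: ·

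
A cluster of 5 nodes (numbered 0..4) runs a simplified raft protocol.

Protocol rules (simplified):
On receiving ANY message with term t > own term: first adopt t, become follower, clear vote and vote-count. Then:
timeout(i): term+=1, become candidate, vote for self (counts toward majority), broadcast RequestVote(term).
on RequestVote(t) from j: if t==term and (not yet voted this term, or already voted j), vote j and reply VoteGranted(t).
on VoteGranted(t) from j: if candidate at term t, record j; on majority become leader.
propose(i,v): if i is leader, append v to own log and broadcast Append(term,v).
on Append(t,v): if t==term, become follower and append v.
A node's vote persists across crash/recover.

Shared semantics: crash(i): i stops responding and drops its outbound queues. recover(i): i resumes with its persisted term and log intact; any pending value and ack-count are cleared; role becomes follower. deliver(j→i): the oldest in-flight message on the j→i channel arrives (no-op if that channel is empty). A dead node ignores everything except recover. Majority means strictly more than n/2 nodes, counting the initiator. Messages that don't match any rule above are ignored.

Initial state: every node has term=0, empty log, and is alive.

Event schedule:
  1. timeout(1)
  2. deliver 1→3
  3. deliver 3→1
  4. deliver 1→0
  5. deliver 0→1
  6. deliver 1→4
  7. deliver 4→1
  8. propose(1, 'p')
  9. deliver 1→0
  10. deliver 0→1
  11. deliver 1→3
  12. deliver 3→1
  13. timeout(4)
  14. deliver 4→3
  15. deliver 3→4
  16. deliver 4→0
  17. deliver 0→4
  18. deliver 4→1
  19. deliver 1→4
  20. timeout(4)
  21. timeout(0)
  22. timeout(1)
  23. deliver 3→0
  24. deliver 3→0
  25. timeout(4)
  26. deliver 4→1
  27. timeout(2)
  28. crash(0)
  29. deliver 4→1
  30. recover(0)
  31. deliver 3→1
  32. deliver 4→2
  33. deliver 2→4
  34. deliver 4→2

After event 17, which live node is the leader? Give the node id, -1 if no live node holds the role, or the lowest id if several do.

after 1 — timeout(1): n1:cand/t1/[-]
after 2 — deliver 1→3: n3:foll/t1/[-]
after 3 — deliver 3→1: ·
after 4 — deliver 1→0: n0:foll/t1/[-]
after 5 — deliver 0→1: n1:lead/t1/[-]
after 6 — deliver 1→4: n4:foll/t1/[-]
after 7 — deliver 4→1: ·
after 8 — propose(1,'p'): n1:lead/t1/[p]
after 9 — deliver 1→0: n0:foll/t1/[p]
after 10 — deliver 0→1: ·
after 11 — deliver 1→3: n3:foll/t1/[p]
after 12 — deliver 3→1: ·
after 13 — timeout(4): n4:cand/t2/[-]
after 14 — deliver 4→3: n3:foll/t2/[p]
after 15 — deliver 3→4: ·
after 16 — deliver 4→0: n0:foll/t2/[p]
after 17 — deliver 0→4: n4:lead/t2/[-]

1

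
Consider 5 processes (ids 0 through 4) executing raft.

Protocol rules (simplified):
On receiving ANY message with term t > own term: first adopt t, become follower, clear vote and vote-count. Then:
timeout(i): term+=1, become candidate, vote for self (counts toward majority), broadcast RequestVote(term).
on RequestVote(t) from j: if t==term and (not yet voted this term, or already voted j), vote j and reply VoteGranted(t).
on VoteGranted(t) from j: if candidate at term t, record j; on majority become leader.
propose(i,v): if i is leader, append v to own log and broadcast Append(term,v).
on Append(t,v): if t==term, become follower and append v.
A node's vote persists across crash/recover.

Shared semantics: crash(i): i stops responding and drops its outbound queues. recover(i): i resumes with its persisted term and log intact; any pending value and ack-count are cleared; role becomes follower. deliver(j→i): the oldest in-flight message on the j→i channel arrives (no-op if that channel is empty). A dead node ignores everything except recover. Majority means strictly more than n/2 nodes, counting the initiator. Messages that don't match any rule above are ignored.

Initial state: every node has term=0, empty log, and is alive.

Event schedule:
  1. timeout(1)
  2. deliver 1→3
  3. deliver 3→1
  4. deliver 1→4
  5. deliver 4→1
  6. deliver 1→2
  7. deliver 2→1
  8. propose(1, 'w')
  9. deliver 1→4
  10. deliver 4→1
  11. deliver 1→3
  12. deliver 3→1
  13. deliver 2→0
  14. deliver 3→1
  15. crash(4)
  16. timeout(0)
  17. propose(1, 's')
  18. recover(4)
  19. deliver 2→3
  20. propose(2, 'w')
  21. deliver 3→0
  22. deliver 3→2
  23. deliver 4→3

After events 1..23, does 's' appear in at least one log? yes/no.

[1] timeout(1) → N1(cand t1 [-])
[2] deliver 1→3 → N3(foll t1 [-])
[3] deliver 3→1 → ∅
[4] deliver 1→4 → N4(foll t1 [-])
[5] deliver 4→1 → N1(lead t1 [-])
[6] deliver 1→2 → N2(foll t1 [-])
[7] deliver 2→1 → ∅
[8] propose(1,'w') → N1(lead t1 [w])
[9] deliver 1→4 → N4(foll t1 [w])
[10] deliver 4→1 → ∅
[11] deliver 1→3 → N3(foll t1 [w])
[12] deliver 3→1 → ∅
[13] deliver 2→0 → ∅
[14] deliver 3→1 → ∅
[15] crash(4) → N4(✗foll t1 [w])
[16] timeout(0) → N0(cand t1 [-])
[17] propose(1,'s') → N1(lead t1 [w,s])
[18] recover(4) → N4(foll t1 [w])
[19] deliver 2→3 → ∅
[20] propose(2,'w') → ∅
[21] deliver 3→0 → ∅
[22] deliver 3→2 → ∅
[23] deliver 4→3 → ∅

yes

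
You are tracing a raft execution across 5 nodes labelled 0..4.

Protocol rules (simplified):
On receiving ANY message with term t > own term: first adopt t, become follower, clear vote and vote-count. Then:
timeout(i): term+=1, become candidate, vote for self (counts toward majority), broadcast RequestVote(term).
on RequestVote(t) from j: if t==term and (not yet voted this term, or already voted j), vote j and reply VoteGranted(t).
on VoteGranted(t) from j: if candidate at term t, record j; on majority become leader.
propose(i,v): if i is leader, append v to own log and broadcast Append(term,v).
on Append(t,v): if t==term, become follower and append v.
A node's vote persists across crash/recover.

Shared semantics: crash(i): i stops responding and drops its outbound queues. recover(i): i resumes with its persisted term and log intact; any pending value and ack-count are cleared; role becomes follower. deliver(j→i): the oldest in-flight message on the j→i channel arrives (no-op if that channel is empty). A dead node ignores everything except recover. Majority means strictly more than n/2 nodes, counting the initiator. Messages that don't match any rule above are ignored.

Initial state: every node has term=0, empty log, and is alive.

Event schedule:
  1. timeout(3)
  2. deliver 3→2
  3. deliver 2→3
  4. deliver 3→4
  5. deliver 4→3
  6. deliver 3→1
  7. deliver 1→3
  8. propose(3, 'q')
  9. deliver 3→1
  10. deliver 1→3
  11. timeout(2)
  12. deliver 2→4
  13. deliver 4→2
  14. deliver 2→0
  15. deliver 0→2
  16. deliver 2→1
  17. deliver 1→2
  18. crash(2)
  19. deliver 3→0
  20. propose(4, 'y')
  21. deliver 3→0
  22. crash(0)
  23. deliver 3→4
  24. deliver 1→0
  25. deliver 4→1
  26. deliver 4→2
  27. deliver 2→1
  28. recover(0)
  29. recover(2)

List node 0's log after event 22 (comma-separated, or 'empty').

empty

step 1 timeout(3): 3={cand,t=1,log=-}
step 2 deliver 3→2: 2={foll,t=1,log=-}
step 3 deliver 2→3: —
step 4 deliver 3→4: 4={foll,t=1,log=-}
step 5 deliver 4→3: 3={lead,t=1,log=-}
step 6 deliver 3→1: 1={foll,t=1,log=-}
step 7 deliver 1→3: —
step 8 propose(3,'q'): 3={lead,t=1,log=q}
step 9 deliver 3→1: 1={foll,t=1,log=q}
step 10 deliver 1→3: —
step 11 timeout(2): 2={cand,t=2,log=-}
step 12 deliver 2→4: 4={foll,t=2,log=-}
step 13 deliver 4→2: —
step 14 deliver 2→0: 0={foll,t=2,log=-}
step 15 deliver 0→2: 2={lead,t=2,log=-}
step 16 deliver 2→1: 1={foll,t=2,log=q}
step 17 deliver 1→2: —
step 18 crash(2): 2={✗lead,t=2,log=-}
step 19 deliver 3→0: —
step 20 propose(4,'y'): —
step 21 deliver 3→0: —
step 22 crash(0): 0={✗foll,t=2,log=-}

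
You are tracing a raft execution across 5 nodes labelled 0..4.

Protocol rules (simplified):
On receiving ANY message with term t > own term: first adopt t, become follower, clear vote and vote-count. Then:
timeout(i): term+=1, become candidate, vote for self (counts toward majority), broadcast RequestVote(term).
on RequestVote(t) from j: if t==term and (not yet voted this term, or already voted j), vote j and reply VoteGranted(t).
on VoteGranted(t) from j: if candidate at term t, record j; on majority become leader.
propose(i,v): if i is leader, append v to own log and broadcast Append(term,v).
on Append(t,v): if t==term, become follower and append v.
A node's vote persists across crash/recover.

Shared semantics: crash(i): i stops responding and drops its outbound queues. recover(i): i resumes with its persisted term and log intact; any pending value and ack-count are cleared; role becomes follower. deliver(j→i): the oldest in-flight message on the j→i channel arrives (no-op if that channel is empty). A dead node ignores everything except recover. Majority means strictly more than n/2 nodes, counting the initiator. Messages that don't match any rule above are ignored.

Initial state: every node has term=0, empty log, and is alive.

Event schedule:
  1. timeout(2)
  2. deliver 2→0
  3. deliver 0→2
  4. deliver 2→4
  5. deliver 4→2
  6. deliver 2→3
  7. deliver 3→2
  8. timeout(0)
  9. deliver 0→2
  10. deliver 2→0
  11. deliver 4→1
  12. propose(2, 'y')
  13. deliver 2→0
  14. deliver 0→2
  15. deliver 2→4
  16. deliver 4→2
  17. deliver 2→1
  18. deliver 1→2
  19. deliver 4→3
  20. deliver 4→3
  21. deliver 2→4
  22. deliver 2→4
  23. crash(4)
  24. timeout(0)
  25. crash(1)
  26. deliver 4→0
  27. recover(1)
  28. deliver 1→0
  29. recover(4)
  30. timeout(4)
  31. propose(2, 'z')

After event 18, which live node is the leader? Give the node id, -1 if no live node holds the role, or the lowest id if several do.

1. timeout(2):  <2:cand t1 ->
2. deliver 2→0:  <0:foll t1 ->
3. deliver 0→2:  nop
4. deliver 2→4:  <4:foll t1 ->
5. deliver 4→2:  <2:lead t1 ->
6. deliver 2→3:  <3:foll t1 ->
7. deliver 3→2:  nop
8. timeout(0):  <0:cand t2 ->
9. deliver 0→2:  <2:foll t2 ->
10. deliver 2→0:  nop
11. deliver 4→1:  nop
12. propose(2,'y'):  nop
13. deliver 2→0:  nop
14. deliver 0→2:  nop
15. deliver 2→4:  nop
16. deliver 4→2:  nop
17. deliver 2→1:  <1:foll t1 ->
18. deliver 1→2:  nop

-1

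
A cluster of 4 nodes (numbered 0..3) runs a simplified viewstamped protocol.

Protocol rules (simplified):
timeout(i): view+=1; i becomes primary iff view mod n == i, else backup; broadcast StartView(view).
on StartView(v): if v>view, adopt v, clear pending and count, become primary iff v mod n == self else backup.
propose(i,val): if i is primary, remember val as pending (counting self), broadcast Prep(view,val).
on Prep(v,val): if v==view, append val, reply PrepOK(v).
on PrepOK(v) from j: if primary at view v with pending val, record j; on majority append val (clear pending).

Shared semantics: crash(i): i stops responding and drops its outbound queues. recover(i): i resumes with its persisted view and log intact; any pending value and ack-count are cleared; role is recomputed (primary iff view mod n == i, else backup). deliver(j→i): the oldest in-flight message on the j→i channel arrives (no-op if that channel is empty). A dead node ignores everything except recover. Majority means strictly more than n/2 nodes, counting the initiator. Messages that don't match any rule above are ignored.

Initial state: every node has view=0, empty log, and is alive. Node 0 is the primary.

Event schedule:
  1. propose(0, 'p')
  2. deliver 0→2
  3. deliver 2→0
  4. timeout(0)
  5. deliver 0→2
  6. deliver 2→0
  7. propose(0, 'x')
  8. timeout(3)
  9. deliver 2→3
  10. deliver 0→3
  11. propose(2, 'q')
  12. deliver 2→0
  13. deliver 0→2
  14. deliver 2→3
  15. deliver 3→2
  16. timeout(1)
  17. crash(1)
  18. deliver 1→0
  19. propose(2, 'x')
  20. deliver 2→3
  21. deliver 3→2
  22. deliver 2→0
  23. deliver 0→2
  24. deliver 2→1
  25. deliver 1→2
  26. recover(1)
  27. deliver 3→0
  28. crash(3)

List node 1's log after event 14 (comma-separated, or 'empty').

e1 propose(0,'p'): ·
e2 deliver 0→2: 2[back,v=0,p]
e3 deliver 2→0: ·
e4 timeout(0): 0[back,v=1,-]
e5 deliver 0→2: 2[back,v=1,p]
e6 deliver 2→0: ·
e7 propose(0,'x'): ·
e8 timeout(3): 3[back,v=1,-]
e9 deliver 2→3: ·
e10 deliver 0→3: ·
e11 propose(2,'q'): ·
e12 deliver 2→0: ·
e13 deliver 0→2: ·
e14 deliver 2→3: ·

empty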